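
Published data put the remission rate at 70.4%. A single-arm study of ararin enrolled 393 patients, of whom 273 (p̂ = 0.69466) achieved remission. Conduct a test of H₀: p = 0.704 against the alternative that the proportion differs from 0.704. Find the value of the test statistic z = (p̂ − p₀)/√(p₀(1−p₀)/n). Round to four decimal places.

z = -0.4058

p̂ = 273/393 = 0.694656.
Under H₀, SE = √(0.704·0.296/393) = √(0.000530239) = 0.023027.
z = (0.694656 − 0.704)/0.023027 = -0.009344/0.023027 = -0.4058.
p-value = 2·P(Z > 0.406) ≈ 0.6849.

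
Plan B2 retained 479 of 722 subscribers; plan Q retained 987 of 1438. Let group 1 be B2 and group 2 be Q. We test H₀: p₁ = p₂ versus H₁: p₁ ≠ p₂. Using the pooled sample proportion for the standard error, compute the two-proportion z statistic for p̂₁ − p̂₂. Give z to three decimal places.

z = -1.077

p̂₁ = 479/722 ≈ 0.66343, p̂₂ = 987/1438 ≈ 0.68637.
Pooled p̂ = (479+987)/(722+1438) = 1466/2160 = 0.67870.
SE = √(0.218065 × 0.00208045) = 0.02130.
z = (0.66343 − 0.68637)/0.02130 = -0.02294/0.02130 = -1.077.
p-value = 2·P(Z > 1.077) ≈ 0.2816.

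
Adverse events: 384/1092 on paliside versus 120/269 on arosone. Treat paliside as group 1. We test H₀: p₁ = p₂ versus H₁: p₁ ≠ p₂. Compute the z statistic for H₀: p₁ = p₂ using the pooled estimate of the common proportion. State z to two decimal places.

p̂₁ = 384/1092 ≈ 0.3516, p̂₂ = 120/269 ≈ 0.4461.
Pooled p̂ = (384+120)/(1092+269) = 504/1361 = 0.3703.
SE = √(p̂(1−p̂)(1/n₁+1/n₂)) = √(0.3703·0.6297·0.00463322) = √(0.00108038) = 0.0329.
z = (0.3516 − 0.4461)/0.0329 = -0.0945/0.0329 = -2.87.

z = -2.87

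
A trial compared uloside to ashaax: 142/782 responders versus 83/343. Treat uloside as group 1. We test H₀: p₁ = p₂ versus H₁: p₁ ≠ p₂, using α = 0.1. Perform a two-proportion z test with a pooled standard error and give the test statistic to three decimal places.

p̂₁ = 142/782 ≈ 0.18159, p̂₂ = 83/343 ≈ 0.24198.
Pooled p̂ = (142+83)/(782+343) = 225/1125 = 0.20000.
SE = √(0.16 × 0.00419422) = 0.02591.
z = (0.18159 − 0.24198)/0.02591 = -0.06039/0.02591 = -2.331.
p-value = 2·P(Z > 2.331) ≈ 0.0197, so at α = 0.1 we reject H₀.

z = -2.331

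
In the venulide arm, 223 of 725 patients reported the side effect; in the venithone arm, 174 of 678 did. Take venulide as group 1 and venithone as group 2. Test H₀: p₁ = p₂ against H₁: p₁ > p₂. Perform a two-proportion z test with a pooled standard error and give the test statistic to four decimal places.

z = 2.1172

p̂₁ = 223/725 ≈ 0.3075862, p̂₂ = 174/678 ≈ 0.2566372.
Pooled p̂ = (223+174)/(725+678) = 397/1403 = 0.2829651.
SE = √(p̂(1−p̂)(1/n₁+1/n₂)) = √(0.2829651·0.7170349·0.00285424) = √(0.000579113) = 0.0240648.
z = (0.3075862 − 0.2566372)/0.0240648 = 0.0509490/0.0240648 = 2.1172.
p-value = P(Z > 2.117) ≈ 0.0171.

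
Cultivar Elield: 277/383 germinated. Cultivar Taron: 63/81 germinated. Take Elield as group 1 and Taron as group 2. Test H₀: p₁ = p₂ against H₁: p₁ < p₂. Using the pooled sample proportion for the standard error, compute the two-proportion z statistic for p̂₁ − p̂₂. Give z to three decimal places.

p̂₁ = 277/383 ≈ 0.72324, p̂₂ = 63/81 ≈ 0.77778.
Pooled p̂ = (277+63)/(383+81) = 340/464 = 0.73276.
SE = √(0.195823 × 0.0149566) = 0.05412.
z = (0.72324 − 0.77778)/0.05412 = -0.05454/0.05412 = -1.008.
p-value = P(Z < -1.008) ≈ 0.1568.

z = -1.008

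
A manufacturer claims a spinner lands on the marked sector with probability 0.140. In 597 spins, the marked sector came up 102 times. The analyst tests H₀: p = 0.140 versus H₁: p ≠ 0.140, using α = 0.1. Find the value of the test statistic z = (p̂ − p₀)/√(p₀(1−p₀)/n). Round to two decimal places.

z = 2.17

p̂ = 102/597 ≈ 0.17085.
Under H₀, SE = √(0.14·0.86/597) = √(0.000201675) = 0.01420.
z = (0.17085 − 0.14)/0.01420 = 0.03085/0.01420 = 2.17.
Two-sided p-value ≈ 2·Φ(−2.173) = 0.0298, so at α = 0.1 we reject H₀.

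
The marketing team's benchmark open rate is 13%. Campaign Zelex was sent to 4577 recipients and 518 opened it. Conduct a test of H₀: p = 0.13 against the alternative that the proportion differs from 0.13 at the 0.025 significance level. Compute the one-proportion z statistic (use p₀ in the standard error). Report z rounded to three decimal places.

z = -3.385

p̂ = 518/4577 = 0.113175.
Standard error under H₀: √(0.13×0.87/4577) = 0.004971.
z = (0.113175 − 0.13)/0.004971 = -0.016825/0.004971 = -3.385.
Two-sided p-value ≈ 2·Φ(−3.385) = 0.0007, so at α = 0.025 we reject H₀.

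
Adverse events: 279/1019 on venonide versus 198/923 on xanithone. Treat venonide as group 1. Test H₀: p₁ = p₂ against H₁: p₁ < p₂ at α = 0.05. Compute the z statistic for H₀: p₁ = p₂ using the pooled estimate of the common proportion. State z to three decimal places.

z = 3.031

p̂₁ = 279/1019 ≈ 0.27380, p̂₂ = 198/923 ≈ 0.21452.
Pooled p̂ = (279+198)/(1019+923) = 477/1942 = 0.24562.
SE = √(0.185292 × 0.00206478) = 0.01956.
z = (0.27380 − 0.21452)/0.01956 = 0.05928/0.01956 = 3.031.
p-value = P(Z < 3.031) ≈ 0.9988. With α = 0.05, fail to reject H₀.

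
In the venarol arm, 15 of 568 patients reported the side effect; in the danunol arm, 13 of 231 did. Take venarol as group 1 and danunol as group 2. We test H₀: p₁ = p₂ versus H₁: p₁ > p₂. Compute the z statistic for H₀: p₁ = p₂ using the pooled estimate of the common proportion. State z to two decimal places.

p̂₁ = 15/568 = 0.0264, p̂₂ = 13/231 = 0.0563.
Pooled p̂ = (15+13)/(568+231) = 28/799 = 0.0350.
SE = √(p̂(1−p̂)(1/n₁+1/n₂)) = √(0.0350·0.9650·0.00608957) = √(0.000205923) = 0.0144.
z = (0.0264 − 0.0563)/0.0144 = -0.0299/0.0144 = -2.08.
p-value = P(Z > -2.081) ≈ 0.9813.

z = -2.08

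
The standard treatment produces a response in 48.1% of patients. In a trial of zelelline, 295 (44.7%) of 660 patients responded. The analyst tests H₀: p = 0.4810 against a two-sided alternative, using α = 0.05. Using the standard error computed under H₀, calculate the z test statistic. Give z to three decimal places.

p̂ = 295/660 ≈ 0.44697.
Under H₀, SE = √(0.481·0.519/660) = √(0.000378241) = 0.01945.
z = (0.44697 − 0.481)/0.01945 = -0.03403/0.01945 = -1.750.
p-value = 2·P(Z > 1.750) ≈ 0.0802; since p > α = 0.05, fail to reject H₀.

z = -1.750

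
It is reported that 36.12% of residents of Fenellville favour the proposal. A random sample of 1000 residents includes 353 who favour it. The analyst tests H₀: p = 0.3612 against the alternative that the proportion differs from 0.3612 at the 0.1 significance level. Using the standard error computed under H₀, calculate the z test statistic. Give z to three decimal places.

z = -0.540

p̂ = 353/1000 ≈ 0.35300.
SE = √(p₀(1−p₀)/n) = √(0.23073/1000) = 0.01519.
z = (0.35300 − 0.3612)/0.01519 = -0.00820/0.01519 = -0.540.
Two-sided p-value ≈ 2·Φ(−0.540) = 0.5893; since p > α = 0.1, fail to reject H₀.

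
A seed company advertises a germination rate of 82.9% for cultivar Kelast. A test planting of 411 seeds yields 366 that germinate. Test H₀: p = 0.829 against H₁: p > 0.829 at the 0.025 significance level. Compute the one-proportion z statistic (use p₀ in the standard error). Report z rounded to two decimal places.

p̂ = 366/411 = 0.8905.
Standard error under H₀: √(0.829×0.171/411) = 0.0186.
z = (0.8905 − 0.829)/0.0186 = 0.0615/0.0186 = 3.31.
p-value = P(Z > 3.312) ≈ 0.0005, so at α = 0.025 we reject H₀.

z = 3.31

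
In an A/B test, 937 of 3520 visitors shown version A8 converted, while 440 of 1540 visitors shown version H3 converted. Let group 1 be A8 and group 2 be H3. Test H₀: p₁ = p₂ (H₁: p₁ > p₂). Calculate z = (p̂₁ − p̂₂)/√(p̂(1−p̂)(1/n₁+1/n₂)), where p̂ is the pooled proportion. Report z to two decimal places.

z = -1.44

p̂₁ = 937/3520 ≈ 0.26619, p̂₂ = 440/1540 ≈ 0.28571.
Pooled p̂ = (937+440)/(3520+1540) = 1377/5060 = 0.27213.
SE = √(0.198077 × 0.000933442) = 0.01360.
z = (0.26619 − 0.28571)/0.01360 = -0.01952/0.01360 = -1.44.
p-value = P(Z > -1.436) ≈ 0.9244.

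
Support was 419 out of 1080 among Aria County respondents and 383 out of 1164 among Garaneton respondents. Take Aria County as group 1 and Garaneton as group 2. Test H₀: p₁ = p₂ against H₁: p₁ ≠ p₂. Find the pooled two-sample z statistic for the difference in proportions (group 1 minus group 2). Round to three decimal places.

p̂₁ = 419/1080 = 0.38796, p̂₂ = 383/1164 = 0.32904.
Pooled p̂ = (419+383)/(1080+1164) = 802/2244 = 0.35740.
SE = √(p̂(1−p̂)(1/n₁+1/n₂)) = √(0.35740·0.64260·0.00178503) = √(0.000409959) = 0.02025.
z = (0.38796 − 0.32904)/0.02025 = 0.05892/0.02025 = 2.910.
Two-sided p-value ≈ 2·Φ(−2.910) = 0.0036.

z = 2.910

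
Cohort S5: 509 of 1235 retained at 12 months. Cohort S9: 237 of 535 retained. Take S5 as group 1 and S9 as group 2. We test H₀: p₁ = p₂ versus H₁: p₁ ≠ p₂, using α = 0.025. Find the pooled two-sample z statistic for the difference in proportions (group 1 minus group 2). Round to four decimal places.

p̂₁ = 509/1235 ≈ 0.412146, p̂₂ = 237/535 ≈ 0.442991.
Pooled p̂ = (509+237)/(1235+535) = 746/1770 = 0.421469.
SE = √(p̂(1−p̂)(1/n₁+1/n₂)) = √(0.421469·0.578531·0.00267888) = √(0.000653198) = 0.025558.
z = (0.412146 − 0.442991)/0.025558 = -0.030845/0.025558 = -1.2069.
Two-sided p-value ≈ 2·Φ(−1.207) = 0.2275; since p > α = 0.025, fail to reject H₀.

z = -1.2069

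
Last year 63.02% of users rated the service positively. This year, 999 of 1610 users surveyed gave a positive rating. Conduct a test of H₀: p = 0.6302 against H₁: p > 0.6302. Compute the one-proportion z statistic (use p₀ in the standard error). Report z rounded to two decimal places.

p̂ = 999/1610 = 0.6205.
SE = √(p₀(1−p₀)/n) = √(0.23305/1610) = 0.0120.
z = (0.6205 − 0.6302)/0.0120 = -0.0097/0.0120 = -0.81.

z = -0.81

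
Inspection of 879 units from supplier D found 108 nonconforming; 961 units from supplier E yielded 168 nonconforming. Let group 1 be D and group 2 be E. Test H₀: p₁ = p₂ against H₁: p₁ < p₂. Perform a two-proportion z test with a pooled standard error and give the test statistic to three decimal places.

z = -3.117

p̂₁ = 108/879 ≈ 0.122867, p̂₂ = 168/961 ≈ 0.174818.
Pooled p̂ = (108+168)/(879+961) = 276/1840 = 0.150000.
SE = √(0.1275 × 0.00217824) = 0.016665.
z = (0.122867 − 0.174818)/0.016665 = -0.051951/0.016665 = -3.117.
p-value = P(Z < -3.117) ≈ 0.0009.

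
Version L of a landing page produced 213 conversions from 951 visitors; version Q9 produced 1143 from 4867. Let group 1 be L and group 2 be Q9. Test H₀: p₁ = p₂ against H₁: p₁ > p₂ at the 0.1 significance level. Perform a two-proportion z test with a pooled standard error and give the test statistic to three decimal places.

z = -0.725

p̂₁ = 213/951 ≈ 0.223975, p̂₂ = 1143/4867 ≈ 0.234847.
Pooled p̂ = (213+1143)/(951+4867) = 1356/5818 = 0.233070.
SE = √(0.178748 × 0.00125699) = 0.014989.
z = (0.223975 − 0.234847)/0.014989 = -0.010872/0.014989 = -0.725.
p-value = P(Z > -0.725) ≈ 0.7659. With α = 0.1, fail to reject H₀.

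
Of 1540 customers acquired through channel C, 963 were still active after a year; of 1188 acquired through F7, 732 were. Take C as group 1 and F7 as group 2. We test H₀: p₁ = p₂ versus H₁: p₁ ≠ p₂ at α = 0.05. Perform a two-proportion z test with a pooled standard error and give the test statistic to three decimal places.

p̂₁ = 963/1540 ≈ 0.62532, p̂₂ = 732/1188 ≈ 0.61616.
Pooled p̂ = (963+732)/(1540+1188) = 1695/2728 = 0.62133.
SE = √(p̂(1−p̂)(1/n₁+1/n₂)) = √(0.62133·0.37867·0.0014911) = √(0.000350823) = 0.01873.
z = (0.62532 − 0.61616)/0.01873 = 0.00916/0.01873 = 0.489.
Two-sided p-value ≈ 2·Φ(−0.489) = 0.6247. With α = 0.05, fail to reject H₀.

z = 0.489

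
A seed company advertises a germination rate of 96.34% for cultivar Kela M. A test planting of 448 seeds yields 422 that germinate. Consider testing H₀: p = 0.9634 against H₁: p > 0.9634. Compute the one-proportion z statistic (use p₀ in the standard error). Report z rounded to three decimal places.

z = -2.416

p̂ = 422/448 ≈ 0.941964.
Under H₀, SE = √(0.9634·0.0366/448) = √(7.87063e-05) = 0.008872.
z = (0.941964 − 0.9634)/0.008872 = -0.021436/0.008872 = -2.416.
p-value = P(Z > -2.416) ≈ 0.9922.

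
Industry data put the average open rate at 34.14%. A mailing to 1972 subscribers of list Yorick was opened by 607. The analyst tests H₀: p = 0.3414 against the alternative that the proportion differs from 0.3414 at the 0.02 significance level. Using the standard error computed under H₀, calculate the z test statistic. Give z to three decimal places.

z = -3.146

p̂ = 607/1972 = 0.307809.
SE = √(p₀(1−p₀)/n) = √(0.22485/1972) = 0.010678.
z = (0.307809 − 0.3414)/0.010678 = -0.033591/0.010678 = -3.146.
Two-sided p-value ≈ 2·Φ(−3.146) = 0.0017. With α = 0.02, reject H₀.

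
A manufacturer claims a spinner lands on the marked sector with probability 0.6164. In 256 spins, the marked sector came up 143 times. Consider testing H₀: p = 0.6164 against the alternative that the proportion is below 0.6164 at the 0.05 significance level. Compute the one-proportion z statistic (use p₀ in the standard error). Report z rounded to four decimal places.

p̂ = 143/256 ≈ 0.558594.
SE = √(p₀(1−p₀)/n) = √(0.23645/256) = 0.030391.
z = (0.558594 − 0.6164)/0.030391 = -0.057806/0.030391 = -1.9021.
p-value = P(Z < -1.902) ≈ 0.0286, so at α = 0.05 we reject H₀.

z = -1.9021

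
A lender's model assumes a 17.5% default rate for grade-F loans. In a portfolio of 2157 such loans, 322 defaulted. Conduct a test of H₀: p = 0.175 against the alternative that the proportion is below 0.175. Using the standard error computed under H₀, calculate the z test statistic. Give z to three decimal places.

p̂ = 322/2157 = 0.14928.
SE = √(p₀(1−p₀)/n) = √(0.14437/2157) = 0.00818.
z = (0.14928 − 0.175)/0.00818 = -0.02572/0.00818 = -3.144.
p-value = P(Z < -3.144) ≈ 0.0008.

z = -3.144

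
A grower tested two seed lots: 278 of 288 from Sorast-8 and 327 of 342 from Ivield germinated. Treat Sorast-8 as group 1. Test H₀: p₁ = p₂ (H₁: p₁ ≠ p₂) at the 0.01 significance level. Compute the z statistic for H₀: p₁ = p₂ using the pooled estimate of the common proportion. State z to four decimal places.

z = 0.5853

p̂₁ = 278/288 ≈ 0.965278, p̂₂ = 327/342 ≈ 0.956140.
Pooled p̂ = (278+327)/(288+342) = 605/630 = 0.960317.
SE = √(p̂(1−p̂)(1/n₁+1/n₂)) = √(0.960317·0.039683·0.0063962) = √(0.000243745) = 0.015612.
z = (0.965278 − 0.956140)/0.015612 = 0.009138/0.015612 = 0.5853.
p-value = 2·P(Z > 0.585) ≈ 0.5584. With α = 0.01, fail to reject H₀.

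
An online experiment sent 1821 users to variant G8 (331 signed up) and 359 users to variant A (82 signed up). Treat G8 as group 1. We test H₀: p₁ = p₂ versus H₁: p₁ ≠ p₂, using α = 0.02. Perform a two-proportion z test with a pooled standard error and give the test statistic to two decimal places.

p̂₁ = 331/1821 = 0.1818, p̂₂ = 82/359 = 0.2284.
Pooled p̂ = (331+82)/(1821+359) = 413/2180 = 0.1894.
SE = √(p̂(1−p̂)(1/n₁+1/n₂)) = √(0.1894·0.8106·0.00333466) = √(0.000512066) = 0.0226.
z = (0.1818 − 0.2284)/0.0226 = -0.0466/0.0226 = -2.06.
Two-sided p-value ≈ 2·Φ(−2.061) = 0.0393, so at α = 0.02 we fail to reject H₀.

z = -2.06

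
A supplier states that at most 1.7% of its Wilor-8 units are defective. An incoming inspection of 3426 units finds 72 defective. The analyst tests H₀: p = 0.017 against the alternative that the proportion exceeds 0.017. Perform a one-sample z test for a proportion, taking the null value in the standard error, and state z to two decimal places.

z = 1.82

p̂ = 72/3426 = 0.0210.
Standard error under H₀: √(0.017×0.983/3426) = 0.0022.
z = (0.0210 − 0.017)/0.0022 = 0.0040/0.0022 = 1.82.
p-value = P(Z > 1.818) ≈ 0.0345.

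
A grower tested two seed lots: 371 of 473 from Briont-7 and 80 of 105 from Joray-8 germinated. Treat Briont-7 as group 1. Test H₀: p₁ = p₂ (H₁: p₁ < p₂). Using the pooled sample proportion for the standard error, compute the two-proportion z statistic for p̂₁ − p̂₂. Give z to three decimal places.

p̂₁ = 371/473 = 0.78436, p̂₂ = 80/105 = 0.76190.
Pooled p̂ = (371+80)/(473+105) = 451/578 = 0.78028.
SE = √(0.171445 × 0.011638) = 0.04467.
z = (0.78436 − 0.76190)/0.04467 = 0.02246/0.04467 = 0.503.
p-value = P(Z < 0.503) ≈ 0.6924.

z = 0.503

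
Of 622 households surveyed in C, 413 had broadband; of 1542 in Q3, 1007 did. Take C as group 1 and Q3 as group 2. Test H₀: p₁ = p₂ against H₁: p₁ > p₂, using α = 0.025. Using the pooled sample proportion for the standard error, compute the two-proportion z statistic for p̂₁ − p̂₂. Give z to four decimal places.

p̂₁ = 413/622 = 0.663987, p̂₂ = 1007/1542 = 0.653048.
Pooled p̂ = (413+1007)/(622+1542) = 1420/2164 = 0.656192.
SE = √(0.225604 × 0.00225623) = 0.022561.
z = (0.663987 − 0.653048)/0.022561 = 0.010939/0.022561 = 0.4849.
p-value = P(Z > 0.485) ≈ 0.3139; since p > α = 0.025, fail to reject H₀.

z = 0.4849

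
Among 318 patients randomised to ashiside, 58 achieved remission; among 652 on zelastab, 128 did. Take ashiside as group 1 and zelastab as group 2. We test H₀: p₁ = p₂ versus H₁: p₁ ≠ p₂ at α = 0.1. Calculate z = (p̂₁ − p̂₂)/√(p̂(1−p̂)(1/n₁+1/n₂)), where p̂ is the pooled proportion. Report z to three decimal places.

z = -0.517

p̂₁ = 58/318 ≈ 0.18239, p̂₂ = 128/652 ≈ 0.19632.
Pooled p̂ = (58+128)/(318+652) = 186/970 = 0.19175.
SE = √(p̂(1−p̂)(1/n₁+1/n₂)) = √(0.19175·0.80825·0.0046784) = √(0.000725074) = 0.02693.
z = (0.18239 − 0.19632)/0.02693 = -0.01393/0.02693 = -0.517.
p-value = 2·P(Z > 0.517) ≈ 0.6050, so at α = 0.1 we fail to reject H₀.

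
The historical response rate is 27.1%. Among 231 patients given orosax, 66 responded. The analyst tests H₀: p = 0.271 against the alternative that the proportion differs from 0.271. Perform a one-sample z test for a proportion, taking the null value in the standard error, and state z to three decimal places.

z = 0.503

p̂ = 66/231 ≈ 0.28571.
Under H₀, SE = √(0.271·0.729/231) = √(0.000855234) = 0.02924.
z = (0.28571 − 0.271)/0.02924 = 0.01471/0.02924 = 0.503.
p-value = 2·P(Z > 0.503) ≈ 0.6149.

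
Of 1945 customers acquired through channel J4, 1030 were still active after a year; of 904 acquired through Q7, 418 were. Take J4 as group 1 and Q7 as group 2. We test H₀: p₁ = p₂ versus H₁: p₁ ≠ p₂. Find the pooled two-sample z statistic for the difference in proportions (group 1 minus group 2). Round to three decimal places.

z = 3.338

p̂₁ = 1030/1945 = 0.52956, p̂₂ = 418/904 = 0.46239.
Pooled p̂ = (1030+418)/(1945+904) = 1448/2849 = 0.50825.
SE = √(0.249932 × 0.00162033) = 0.02012.
z = (0.52956 − 0.46239)/0.02012 = 0.06717/0.02012 = 3.338.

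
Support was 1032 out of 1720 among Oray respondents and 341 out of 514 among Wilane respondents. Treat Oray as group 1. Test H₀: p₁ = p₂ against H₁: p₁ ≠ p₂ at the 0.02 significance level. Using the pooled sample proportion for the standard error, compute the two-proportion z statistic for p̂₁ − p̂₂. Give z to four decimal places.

z = -2.5924

p̂₁ = 1032/1720 ≈ 0.600000, p̂₂ = 341/514 ≈ 0.663424.
Pooled p̂ = (1032+341)/(1720+514) = 1373/2234 = 0.614593.
SE = √(p̂(1−p̂)(1/n₁+1/n₂)) = √(0.614593·0.385407·0.00252692) = √(0.000598548) = 0.024465.
z = (0.600000 − 0.663424)/0.024465 = -0.063424/0.024465 = -2.5924.
Two-sided p-value ≈ 2·Φ(−2.592) = 0.0095, so at α = 0.02 we reject H₀.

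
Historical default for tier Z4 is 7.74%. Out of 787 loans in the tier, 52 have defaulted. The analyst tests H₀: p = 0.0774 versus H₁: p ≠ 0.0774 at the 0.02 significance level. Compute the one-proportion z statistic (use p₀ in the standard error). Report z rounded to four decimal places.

z = -1.1890

p̂ = 52/787 = 0.066074.
Under H₀, SE = √(0.0774·0.9226/787) = √(9.0736e-05) = 0.009526.
z = (0.066074 − 0.0774)/0.009526 = -0.011326/0.009526 = -1.1890.
Two-sided p-value ≈ 2·Φ(−1.189) = 0.2344. With α = 0.02, fail to reject H₀.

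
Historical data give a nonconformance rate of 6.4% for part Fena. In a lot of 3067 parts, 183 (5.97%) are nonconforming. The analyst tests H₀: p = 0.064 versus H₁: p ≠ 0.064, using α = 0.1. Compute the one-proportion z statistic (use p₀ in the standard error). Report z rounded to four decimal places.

p̂ = 183/3067 = 0.0596674.
Under H₀, SE = √(0.064·0.936/3067) = √(1.95318e-05) = 0.0044195.
z = (0.0596674 − 0.064)/0.0044195 = -0.0043326/0.0044195 = -0.9803.
p-value = 2·P(Z > 0.980) ≈ 0.3269, so at α = 0.1 we fail to reject H₀.

z = -0.9803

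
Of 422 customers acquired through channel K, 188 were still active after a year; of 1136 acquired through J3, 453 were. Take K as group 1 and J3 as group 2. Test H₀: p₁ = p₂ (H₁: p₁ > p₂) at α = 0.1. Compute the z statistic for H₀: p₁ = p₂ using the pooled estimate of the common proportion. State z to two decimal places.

z = 1.67

p̂₁ = 188/422 = 0.44550, p̂₂ = 453/1136 = 0.39877.
Pooled p̂ = (188+453)/(422+1136) = 641/1558 = 0.41142.
SE = √(0.242154 × 0.00324995) = 0.02805.
z = (0.44550 − 0.39877)/0.02805 = 0.04673/0.02805 = 1.67.
p-value = P(Z > 1.666) ≈ 0.0479, so at α = 0.1 we reject H₀.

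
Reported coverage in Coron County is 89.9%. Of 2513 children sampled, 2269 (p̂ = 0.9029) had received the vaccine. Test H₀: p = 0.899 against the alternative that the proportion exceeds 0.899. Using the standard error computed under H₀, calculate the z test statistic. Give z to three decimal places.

p̂ = 2269/2513 = 0.902905.
Standard error under H₀: √(0.899×0.101/2513) = 0.006011.
z = (0.902905 − 0.899)/0.006011 = 0.003905/0.006011 = 0.650.

z = 0.650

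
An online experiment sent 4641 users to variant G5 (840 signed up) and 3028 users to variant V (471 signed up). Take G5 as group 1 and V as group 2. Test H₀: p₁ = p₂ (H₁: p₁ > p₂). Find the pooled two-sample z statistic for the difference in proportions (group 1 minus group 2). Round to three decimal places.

p̂₁ = 840/4641 = 0.180995, p̂₂ = 471/3028 = 0.155548.
Pooled p̂ = (840+471)/(4641+3028) = 1311/7669 = 0.170948.
SE = √(0.141725 × 0.000545722) = 0.008794.
z = (0.180995 − 0.155548)/0.008794 = 0.025447/0.008794 = 2.894.
p-value = P(Z > 2.894) ≈ 0.0019.

z = 2.894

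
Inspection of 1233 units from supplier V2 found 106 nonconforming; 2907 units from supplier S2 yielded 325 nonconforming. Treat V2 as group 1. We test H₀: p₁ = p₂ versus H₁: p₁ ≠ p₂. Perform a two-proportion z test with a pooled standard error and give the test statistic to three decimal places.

p̂₁ = 106/1233 ≈ 0.085969, p̂₂ = 325/2907 ≈ 0.111799.
Pooled p̂ = (106+325)/(1233+2907) = 431/4140 = 0.104106.
SE = √(0.0932682 × 0.00115503) = 0.010379.
z = (0.085969 − 0.111799)/0.010379 = -0.025830/0.010379 = -2.489.

z = -2.489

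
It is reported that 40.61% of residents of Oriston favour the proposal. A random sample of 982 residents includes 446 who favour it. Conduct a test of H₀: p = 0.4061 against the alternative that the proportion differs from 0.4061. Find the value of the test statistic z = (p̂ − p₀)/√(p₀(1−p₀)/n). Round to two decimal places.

z = 3.07

p̂ = 446/982 ≈ 0.45418.
Standard error under H₀: √(0.4061×0.5939/982) = 0.01567.
z = (0.45418 − 0.4061)/0.01567 = 0.04808/0.01567 = 3.07.
Two-sided p-value ≈ 2·Φ(−3.068) = 0.0022.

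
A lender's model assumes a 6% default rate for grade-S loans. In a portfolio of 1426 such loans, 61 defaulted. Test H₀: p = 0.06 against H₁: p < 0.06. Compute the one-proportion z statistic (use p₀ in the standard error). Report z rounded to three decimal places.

z = -2.739

p̂ = 61/1426 ≈ 0.042777.
Standard error under H₀: √(0.06×0.94/1426) = 0.006289.
z = (0.042777 − 0.06)/0.006289 = -0.017223/0.006289 = -2.739.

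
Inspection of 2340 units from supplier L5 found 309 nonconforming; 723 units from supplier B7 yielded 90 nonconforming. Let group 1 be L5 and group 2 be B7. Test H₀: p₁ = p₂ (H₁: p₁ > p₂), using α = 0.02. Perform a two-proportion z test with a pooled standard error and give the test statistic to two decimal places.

p̂₁ = 309/2340 = 0.1321, p̂₂ = 90/723 = 0.1245.
Pooled p̂ = (309+90)/(2340+723) = 399/3063 = 0.1303.
SE = √(0.113296 × 0.00181048) = 0.0143.
z = (0.1321 − 0.1245)/0.0143 = 0.0076/0.0143 = 0.53.
p-value = P(Z > 0.529) ≈ 0.2986, so at α = 0.02 we fail to reject H₀.

z = 0.53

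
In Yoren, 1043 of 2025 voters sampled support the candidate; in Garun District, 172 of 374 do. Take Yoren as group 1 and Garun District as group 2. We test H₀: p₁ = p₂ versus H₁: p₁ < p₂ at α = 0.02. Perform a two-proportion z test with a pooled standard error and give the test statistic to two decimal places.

p̂₁ = 1043/2025 ≈ 0.5151, p̂₂ = 172/374 ≈ 0.4599.
Pooled p̂ = (1043+172)/(2025+374) = 1215/2399 = 0.5065.
SE = √(0.249958 × 0.00316762) = 0.0281.
z = (0.5151 − 0.4599)/0.0281 = 0.0552/0.0281 = 1.96.
p-value = P(Z < 1.961) ≈ 0.9750, so at α = 0.02 we fail to reject H₀.

z = 1.96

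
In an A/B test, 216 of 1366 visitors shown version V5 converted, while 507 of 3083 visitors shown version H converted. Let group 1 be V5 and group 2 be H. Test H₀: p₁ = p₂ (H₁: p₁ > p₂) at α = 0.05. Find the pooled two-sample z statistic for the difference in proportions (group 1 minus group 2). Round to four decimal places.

z = -0.5274

p̂₁ = 216/1366 ≈ 0.158126, p̂₂ = 507/3083 ≈ 0.164450.
Pooled p̂ = (216+507)/(1366+3083) = 723/4449 = 0.162508.
SE = √(0.136099 × 0.00105642) = 0.011991.
z = (0.158126 − 0.164450)/0.011991 = -0.006324/0.011991 = -0.5274.
p-value = P(Z > -0.527) ≈ 0.7011, so at α = 0.05 we fail to reject H₀.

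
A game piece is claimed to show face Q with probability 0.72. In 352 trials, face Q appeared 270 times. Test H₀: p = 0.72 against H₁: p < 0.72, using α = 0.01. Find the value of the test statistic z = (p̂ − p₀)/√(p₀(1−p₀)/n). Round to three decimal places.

z = 1.966

p̂ = 270/352 = 0.76705.
SE = √(p₀(1−p₀)/n) = √(0.2016/352) = 0.02393.
z = (0.76705 − 0.72)/0.02393 = 0.04705/0.02393 = 1.966.
p-value = P(Z < 1.966) ≈ 0.9753, so at α = 0.01 we fail to reject H₀.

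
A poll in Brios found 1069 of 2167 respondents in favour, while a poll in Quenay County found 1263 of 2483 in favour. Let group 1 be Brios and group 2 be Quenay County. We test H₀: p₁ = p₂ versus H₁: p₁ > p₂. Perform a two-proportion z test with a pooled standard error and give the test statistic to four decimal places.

p̂₁ = 1069/2167 = 0.493309, p̂₂ = 1263/2483 = 0.508659.
Pooled p̂ = (1069+1263)/(2167+2483) = 2332/4650 = 0.501505.
SE = √(0.249998 × 0.000864206) = 0.014699.
z = (0.493309 − 0.508659)/0.014699 = -0.015350/0.014699 = -1.0443.
p-value = P(Z > -1.044) ≈ 0.8518.

z = -1.0443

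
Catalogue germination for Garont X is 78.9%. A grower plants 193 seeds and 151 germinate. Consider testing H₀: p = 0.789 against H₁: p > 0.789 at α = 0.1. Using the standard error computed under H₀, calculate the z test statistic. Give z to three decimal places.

z = -0.225

p̂ = 151/193 = 0.78238.
SE = √(p₀(1−p₀)/n) = √(0.16648/193) = 0.02937.
z = (0.78238 − 0.789)/0.02937 = -0.00662/0.02937 = -0.225.
p-value = P(Z > -0.225) ≈ 0.5891; since p > α = 0.1, fail to reject H₀.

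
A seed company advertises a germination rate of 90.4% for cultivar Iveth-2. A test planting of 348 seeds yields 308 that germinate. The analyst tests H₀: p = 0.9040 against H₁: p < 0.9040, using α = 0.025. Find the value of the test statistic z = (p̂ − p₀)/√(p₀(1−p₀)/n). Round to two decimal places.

p̂ = 308/348 ≈ 0.8851.
SE = √(p₀(1−p₀)/n) = √(0.086784/348) = 0.0158.
z = (0.8851 − 0.904)/0.0158 = -0.0189/0.0158 = -1.20.
p-value = P(Z < -1.200) ≈ 0.1152; since p > α = 0.025, fail to reject H₀.

z = -1.20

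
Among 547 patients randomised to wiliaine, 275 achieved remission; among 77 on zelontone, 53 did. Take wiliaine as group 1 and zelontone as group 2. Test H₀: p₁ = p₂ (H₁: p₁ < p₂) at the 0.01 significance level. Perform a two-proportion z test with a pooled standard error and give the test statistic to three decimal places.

p̂₁ = 275/547 = 0.50274, p̂₂ = 53/77 = 0.68831.
Pooled p̂ = (275+53)/(547+77) = 328/624 = 0.52564.
SE = √(p̂(1−p̂)(1/n₁+1/n₂)) = √(0.52564·0.47436·0.0148152) = √(0.00369405) = 0.06078.
z = (0.50274 − 0.68831)/0.06078 = -0.18557/0.06078 = -3.053.
p-value = P(Z < -3.053) ≈ 0.0011; since p < α = 0.01, reject H₀.

z = -3.053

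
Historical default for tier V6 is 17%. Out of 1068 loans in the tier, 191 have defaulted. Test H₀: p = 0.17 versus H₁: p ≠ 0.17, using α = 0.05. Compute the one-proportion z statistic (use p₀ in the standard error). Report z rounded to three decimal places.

p̂ = 191/1068 ≈ 0.17884.
SE = √(p₀(1−p₀)/n) = √(0.1411/1068) = 0.01149.
z = (0.17884 − 0.17)/0.01149 = 0.00884/0.01149 = 0.769.
Two-sided p-value ≈ 2·Φ(−0.769) = 0.4419, so at α = 0.05 we fail to reject H₀.

z = 0.769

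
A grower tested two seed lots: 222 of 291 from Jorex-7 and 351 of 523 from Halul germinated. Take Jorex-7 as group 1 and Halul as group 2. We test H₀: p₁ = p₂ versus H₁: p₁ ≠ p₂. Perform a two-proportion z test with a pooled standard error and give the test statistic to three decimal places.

p̂₁ = 222/291 ≈ 0.76289, p̂₂ = 351/523 ≈ 0.67113.
Pooled p̂ = (222+351)/(291+523) = 573/814 = 0.70393.
SE = √(0.208412 × 0.00534847) = 0.03339.
z = (0.76289 − 0.67113)/0.03339 = 0.09176/0.03339 = 2.748.

z = 2.748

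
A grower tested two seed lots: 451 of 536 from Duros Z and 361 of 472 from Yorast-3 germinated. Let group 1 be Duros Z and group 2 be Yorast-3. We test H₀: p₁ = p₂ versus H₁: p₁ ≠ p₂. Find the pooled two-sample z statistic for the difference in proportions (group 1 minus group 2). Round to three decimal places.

p̂₁ = 451/536 ≈ 0.84142, p̂₂ = 361/472 ≈ 0.76483.
Pooled p̂ = (451+361)/(536+472) = 812/1008 = 0.80556.
SE = √(p̂(1−p̂)(1/n₁+1/n₂)) = √(0.80556·0.19444·0.00398432) = √(0.000624086) = 0.02498.
z = (0.84142 − 0.76483)/0.02498 = 0.07659/0.02498 = 3.066.
Two-sided p-value ≈ 2·Φ(−3.066) = 0.0022.

z = 3.066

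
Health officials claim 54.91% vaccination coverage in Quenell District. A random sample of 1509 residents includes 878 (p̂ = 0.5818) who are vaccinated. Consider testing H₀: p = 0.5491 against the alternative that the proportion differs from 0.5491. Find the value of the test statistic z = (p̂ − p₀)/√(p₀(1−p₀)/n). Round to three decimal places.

z = 2.556

p̂ = 878/1509 = 0.58184.
Standard error under H₀: √(0.5491×0.4509/1509) = 0.01281.
z = (0.58184 − 0.5491)/0.01281 = 0.03274/0.01281 = 2.556.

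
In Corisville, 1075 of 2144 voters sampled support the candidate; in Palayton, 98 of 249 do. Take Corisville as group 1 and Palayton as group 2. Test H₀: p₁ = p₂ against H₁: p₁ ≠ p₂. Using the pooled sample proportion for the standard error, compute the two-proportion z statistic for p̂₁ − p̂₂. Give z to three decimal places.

p̂₁ = 1075/2144 ≈ 0.50140, p̂₂ = 98/249 ≈ 0.39357.
Pooled p̂ = (1075+98)/(2144+249) = 1173/2393 = 0.49018.
SE = √(0.249904 × 0.00448248) = 0.03347.
z = (0.50140 − 0.39357)/0.03347 = 0.10783/0.03347 = 3.222.

z = 3.222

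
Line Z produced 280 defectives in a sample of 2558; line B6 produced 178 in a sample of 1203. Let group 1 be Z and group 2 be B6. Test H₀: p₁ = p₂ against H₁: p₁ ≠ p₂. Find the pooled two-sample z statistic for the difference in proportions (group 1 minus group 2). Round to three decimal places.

z = -3.368

p̂₁ = 280/2558 = 0.10946, p̂₂ = 178/1203 = 0.14796.
Pooled p̂ = (280+178)/(2558+1203) = 458/3761 = 0.12178.
SE = √(0.106947 × 0.00122219) = 0.01143.
z = (0.10946 − 0.14796)/0.01143 = -0.03850/0.01143 = -3.368.
p-value = 2·P(Z > 3.368) ≈ 0.0008.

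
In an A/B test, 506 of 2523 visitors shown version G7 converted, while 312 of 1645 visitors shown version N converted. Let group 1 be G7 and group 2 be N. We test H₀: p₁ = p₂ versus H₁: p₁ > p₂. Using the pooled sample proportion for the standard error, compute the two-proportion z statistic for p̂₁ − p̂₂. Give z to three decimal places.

z = 0.865

p̂₁ = 506/2523 ≈ 0.200555, p̂₂ = 312/1645 ≈ 0.189666.
Pooled p̂ = (506+312)/(2523+1645) = 818/4168 = 0.196257.
SE = √(0.15774 × 0.00100426) = 0.012586.
z = (0.200555 − 0.189666)/0.012586 = 0.010889/0.012586 = 0.865.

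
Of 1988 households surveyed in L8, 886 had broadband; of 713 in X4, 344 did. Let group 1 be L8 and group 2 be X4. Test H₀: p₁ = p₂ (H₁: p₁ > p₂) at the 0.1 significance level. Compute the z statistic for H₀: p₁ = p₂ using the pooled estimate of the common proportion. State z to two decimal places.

z = -1.69

p̂₁ = 886/1988 = 0.44567, p̂₂ = 344/713 = 0.48247.
Pooled p̂ = (886+344)/(1988+713) = 1230/2701 = 0.45539.
SE = √(0.24801 × 0.00190554) = 0.02174.
z = (0.44567 − 0.48247)/0.02174 = -0.03680/0.02174 = -1.69.
p-value = P(Z > -1.693) ≈ 0.9547; since p > α = 0.1, fail to reject H₀.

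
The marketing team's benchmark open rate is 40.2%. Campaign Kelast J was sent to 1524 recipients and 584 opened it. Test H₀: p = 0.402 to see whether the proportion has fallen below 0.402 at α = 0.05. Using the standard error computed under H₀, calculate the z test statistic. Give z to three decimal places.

z = -1.497

p̂ = 584/1524 ≈ 0.38320.
SE = √(p₀(1−p₀)/n) = √(0.2404/1524) = 0.01256.
z = (0.38320 − 0.402)/0.01256 = -0.01880/0.01256 = -1.497.
p-value = P(Z < -1.497) ≈ 0.0672; since p > α = 0.05, fail to reject H₀.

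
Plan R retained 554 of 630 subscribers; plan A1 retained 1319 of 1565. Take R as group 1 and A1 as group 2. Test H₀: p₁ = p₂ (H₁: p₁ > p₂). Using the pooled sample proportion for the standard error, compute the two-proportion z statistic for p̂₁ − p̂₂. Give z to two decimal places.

z = 2.19

p̂₁ = 554/630 = 0.8794, p̂₂ = 1319/1565 = 0.8428.
Pooled p̂ = (554+1319)/(630+1565) = 1873/2195 = 0.8533.
SE = √(p̂(1−p̂)(1/n₁+1/n₂)) = √(0.8533·0.1467·0.00222628) = √(0.000278679) = 0.0167.
z = (0.8794 − 0.8428)/0.0167 = 0.0366/0.0167 = 2.19.
p-value = P(Z > 2.190) ≈ 0.0143.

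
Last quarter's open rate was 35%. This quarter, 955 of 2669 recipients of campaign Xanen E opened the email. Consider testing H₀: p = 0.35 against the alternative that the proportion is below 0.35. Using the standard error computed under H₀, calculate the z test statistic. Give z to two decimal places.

z = 0.85

p̂ = 955/2669 ≈ 0.3578.
Standard error under H₀: √(0.35×0.65/2669) = 0.0092.
z = (0.3578 − 0.35)/0.0092 = 0.0078/0.0092 = 0.85.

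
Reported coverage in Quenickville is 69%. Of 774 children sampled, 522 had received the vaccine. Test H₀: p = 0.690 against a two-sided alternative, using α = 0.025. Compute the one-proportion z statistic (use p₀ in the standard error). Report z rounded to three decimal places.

p̂ = 522/774 ≈ 0.67442.
Under H₀, SE = √(0.69·0.31/774) = √(0.000276357) = 0.01662.
z = (0.67442 − 0.69)/0.01662 = -0.01558/0.01662 = -0.937.
p-value = 2·P(Z > 0.937) ≈ 0.3486. With α = 0.025, fail to reject H₀.

z = -0.937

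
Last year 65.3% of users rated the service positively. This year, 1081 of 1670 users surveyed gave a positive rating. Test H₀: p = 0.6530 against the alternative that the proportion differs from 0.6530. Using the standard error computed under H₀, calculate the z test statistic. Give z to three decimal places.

p̂ = 1081/1670 ≈ 0.647305.
SE = √(p₀(1−p₀)/n) = √(0.22659/1670) = 0.011648.
z = (0.647305 − 0.653)/0.011648 = -0.005695/0.011648 = -0.489.
p-value = 2·P(Z > 0.489) ≈ 0.6249.

z = -0.489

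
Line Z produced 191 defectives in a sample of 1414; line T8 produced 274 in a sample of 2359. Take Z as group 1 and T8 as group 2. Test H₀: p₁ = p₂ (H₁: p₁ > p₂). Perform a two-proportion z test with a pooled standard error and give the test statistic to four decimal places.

z = 1.7120

p̂₁ = 191/1414 ≈ 0.1350778, p̂₂ = 274/2359 ≈ 0.1161509.
Pooled p̂ = (191+274)/(1414+2359) = 465/3773 = 0.1232441.
SE = √(p̂(1−p̂)(1/n₁+1/n₂)) = √(0.1232441·0.8767559·0.00113112) = √(0.000122223) = 0.0110555.
z = (0.1350778 − 0.1161509)/0.0110555 = 0.0189269/0.0110555 = 1.7120.
p-value = P(Z > 1.712) ≈ 0.0434.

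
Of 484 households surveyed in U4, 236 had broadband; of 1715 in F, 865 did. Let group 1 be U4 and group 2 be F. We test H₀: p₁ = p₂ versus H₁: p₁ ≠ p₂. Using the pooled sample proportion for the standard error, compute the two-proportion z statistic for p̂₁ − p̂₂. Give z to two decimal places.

z = -0.65

p̂₁ = 236/484 = 0.4876, p̂₂ = 865/1715 = 0.5044.
Pooled p̂ = (236+865)/(484+1715) = 1101/2199 = 0.5007.
SE = √(0.25 × 0.00264921) = 0.0257.
z = (0.4876 − 0.5044)/0.0257 = -0.0168/0.0257 = -0.65.
Two-sided p-value ≈ 2·Φ(−0.652) = 0.5146.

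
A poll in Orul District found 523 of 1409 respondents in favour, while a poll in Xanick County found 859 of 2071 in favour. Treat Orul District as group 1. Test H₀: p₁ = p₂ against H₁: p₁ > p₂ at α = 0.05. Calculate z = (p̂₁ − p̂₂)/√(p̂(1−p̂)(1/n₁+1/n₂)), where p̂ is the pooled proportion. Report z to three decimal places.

z = -2.580

p̂₁ = 523/1409 = 0.371185, p̂₂ = 859/2071 = 0.414775.
Pooled p̂ = (523+859)/(1409+2071) = 1382/3480 = 0.397126.
SE = √(p̂(1−p̂)(1/n₁+1/n₂)) = √(0.397126·0.602874·0.00119258) = √(0.000285524) = 0.016897.
z = (0.371185 − 0.414775)/0.016897 = -0.043590/0.016897 = -2.580.
p-value = P(Z > -2.580) ≈ 0.9951, so at α = 0.05 we fail to reject H₀.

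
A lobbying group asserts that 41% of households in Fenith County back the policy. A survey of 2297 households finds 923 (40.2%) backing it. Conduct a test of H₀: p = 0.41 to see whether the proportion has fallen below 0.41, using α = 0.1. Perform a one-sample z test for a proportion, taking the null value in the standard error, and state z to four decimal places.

z = -0.7963

p̂ = 923/2297 = 0.401828.
SE = √(p₀(1−p₀)/n) = √(0.2419/2297) = 0.010262.
z = (0.401828 − 0.41)/0.010262 = -0.008172/0.010262 = -0.7963.
p-value = P(Z < -0.796) ≈ 0.2129, so at α = 0.1 we fail to reject H₀.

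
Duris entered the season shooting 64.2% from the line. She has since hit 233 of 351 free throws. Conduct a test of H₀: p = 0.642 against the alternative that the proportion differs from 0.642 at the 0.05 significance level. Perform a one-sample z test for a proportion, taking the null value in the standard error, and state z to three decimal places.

z = 0.853

p̂ = 233/351 = 0.66382.
SE = √(p₀(1−p₀)/n) = √(0.22984/351) = 0.02559.
z = (0.66382 − 0.642)/0.02559 = 0.02182/0.02559 = 0.853.
p-value = 2·P(Z > 0.853) ≈ 0.3939, so at α = 0.05 we fail to reject H₀.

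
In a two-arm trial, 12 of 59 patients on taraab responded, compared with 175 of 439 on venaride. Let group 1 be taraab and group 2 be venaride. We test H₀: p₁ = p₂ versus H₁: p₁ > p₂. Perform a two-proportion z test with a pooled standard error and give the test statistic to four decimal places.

z = -2.9077

p̂₁ = 12/59 = 0.203390, p̂₂ = 175/439 = 0.398633.
Pooled p̂ = (12+175)/(59+439) = 187/498 = 0.375502.
SE = √(0.2345 × 0.0192271) = 0.067147.
z = (0.203390 − 0.398633)/0.067147 = -0.195243/0.067147 = -2.9077.
p-value = P(Z > -2.908) ≈ 0.9982.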